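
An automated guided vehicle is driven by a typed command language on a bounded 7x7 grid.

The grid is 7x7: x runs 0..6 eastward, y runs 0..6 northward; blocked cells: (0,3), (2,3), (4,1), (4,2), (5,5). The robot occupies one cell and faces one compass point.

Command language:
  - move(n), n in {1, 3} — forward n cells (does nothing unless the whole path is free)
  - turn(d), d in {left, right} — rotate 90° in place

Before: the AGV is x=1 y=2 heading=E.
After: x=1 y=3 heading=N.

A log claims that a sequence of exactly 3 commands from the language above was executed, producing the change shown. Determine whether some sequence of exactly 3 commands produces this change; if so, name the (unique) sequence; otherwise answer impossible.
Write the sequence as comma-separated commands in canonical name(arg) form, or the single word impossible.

move(3), turn(left), move(1)

key: order matters: swapping move(3) and move(1) lands elsewhere
begin: x=1 y=2 heading=E
t=1 move(3) ⇒ x=1 y=2 heading=E
t=2 turn(left) ⇒ x=1 y=2 heading=N
t=3 move(1) ⇒ x=1 y=3 heading=N
no rival 3-sequence matches.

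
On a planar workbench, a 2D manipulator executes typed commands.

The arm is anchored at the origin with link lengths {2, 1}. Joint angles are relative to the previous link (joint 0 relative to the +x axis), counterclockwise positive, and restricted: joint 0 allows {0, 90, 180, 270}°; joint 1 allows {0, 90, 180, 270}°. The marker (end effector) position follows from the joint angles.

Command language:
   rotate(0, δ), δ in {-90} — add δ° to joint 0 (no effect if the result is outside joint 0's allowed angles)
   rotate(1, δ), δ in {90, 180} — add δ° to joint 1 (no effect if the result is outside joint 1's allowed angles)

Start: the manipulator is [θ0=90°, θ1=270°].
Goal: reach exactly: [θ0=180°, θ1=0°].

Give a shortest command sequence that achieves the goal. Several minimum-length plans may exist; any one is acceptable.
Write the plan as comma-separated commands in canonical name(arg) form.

from: [θ0=90°, θ1=270°]
1. rotate(1, 90) → [θ0=90°, θ1=0°]
2. rotate(0, -90) → [θ0=0°, θ1=0°]
3. rotate(0, -90) → [θ0=270°, θ1=0°]
4. rotate(0, -90) → [θ0=180°, θ1=0°]
nothing shorter than 4 reaches the goal.

rotate(1, 90), rotate(0, -90), rotate(0, -90), rotate(0, -90)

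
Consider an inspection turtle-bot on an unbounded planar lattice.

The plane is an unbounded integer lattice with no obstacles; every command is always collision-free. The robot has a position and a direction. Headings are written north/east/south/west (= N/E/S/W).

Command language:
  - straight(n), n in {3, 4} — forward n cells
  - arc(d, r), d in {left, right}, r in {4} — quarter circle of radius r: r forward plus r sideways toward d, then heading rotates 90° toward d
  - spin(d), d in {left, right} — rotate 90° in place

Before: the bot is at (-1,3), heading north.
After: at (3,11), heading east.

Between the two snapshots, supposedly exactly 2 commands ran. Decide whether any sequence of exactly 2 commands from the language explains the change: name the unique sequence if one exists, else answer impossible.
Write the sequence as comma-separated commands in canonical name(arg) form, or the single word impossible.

straight(4), arc(right, 4)

key: position moved to (3,11) AND the heading swung to E — translation plus rotation needed
from: at (-1,3), heading north
step 1 (straight(4)): at (-1,7), heading north
step 2 (arc(right, 4)): at (3,11), heading east
no other 2-command option fits: unique.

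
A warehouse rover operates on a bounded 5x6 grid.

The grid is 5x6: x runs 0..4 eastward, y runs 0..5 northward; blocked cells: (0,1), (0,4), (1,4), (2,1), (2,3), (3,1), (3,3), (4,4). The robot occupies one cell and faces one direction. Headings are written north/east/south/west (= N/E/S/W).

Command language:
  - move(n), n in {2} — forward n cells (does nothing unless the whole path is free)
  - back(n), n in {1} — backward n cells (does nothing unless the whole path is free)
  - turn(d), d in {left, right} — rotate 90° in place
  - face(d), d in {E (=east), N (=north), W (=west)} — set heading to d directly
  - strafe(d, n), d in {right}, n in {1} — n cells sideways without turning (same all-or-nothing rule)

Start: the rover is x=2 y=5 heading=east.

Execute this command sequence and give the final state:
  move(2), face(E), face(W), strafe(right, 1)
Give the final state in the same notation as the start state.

start: x=2 y=5 heading=east
step 1 (move(2)): x=4 y=5 heading=east
step 2 (face(E)): x=4 y=5 heading=east
step 3 (face(W)): x=4 y=5 heading=west
step 4 (strafe(right, 1)): x=4 y=5 heading=west

x=4 y=5 heading=west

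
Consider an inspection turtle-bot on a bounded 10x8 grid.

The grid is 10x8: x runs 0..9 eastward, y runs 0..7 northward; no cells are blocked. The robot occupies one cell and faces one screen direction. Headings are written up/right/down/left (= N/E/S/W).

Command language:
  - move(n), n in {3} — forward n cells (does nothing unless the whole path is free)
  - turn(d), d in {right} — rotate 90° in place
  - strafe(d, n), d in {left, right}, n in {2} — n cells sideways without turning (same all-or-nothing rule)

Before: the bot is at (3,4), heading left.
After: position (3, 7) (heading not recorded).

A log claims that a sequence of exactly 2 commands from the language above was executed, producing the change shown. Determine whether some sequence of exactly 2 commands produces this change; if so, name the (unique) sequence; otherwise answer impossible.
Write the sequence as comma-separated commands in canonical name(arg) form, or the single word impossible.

key: running move(3) before turn(right) would end elsewhere — order is forced
begin: at (3,4), heading left
step 1 (turn(right)): at (3,4), heading up
step 2 (move(3)): at (3,7), heading up
uniquely the one of 16 2-step routes that fits.

turn(right), move(3)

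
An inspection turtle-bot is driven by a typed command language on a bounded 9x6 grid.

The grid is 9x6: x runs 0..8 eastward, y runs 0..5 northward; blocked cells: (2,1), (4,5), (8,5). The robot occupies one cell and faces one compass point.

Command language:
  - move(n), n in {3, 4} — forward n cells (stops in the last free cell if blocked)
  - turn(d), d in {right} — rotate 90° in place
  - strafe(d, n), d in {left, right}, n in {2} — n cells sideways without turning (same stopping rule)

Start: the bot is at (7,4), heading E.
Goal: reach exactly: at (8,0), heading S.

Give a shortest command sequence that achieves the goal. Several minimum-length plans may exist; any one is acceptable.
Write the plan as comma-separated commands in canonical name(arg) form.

start: at (7,4), heading E
[1] after move(3): at (8,4), heading E
[2] after turn(right): at (8,4), heading S
[3] after move(4): at (8,0), heading S
nothing shorter than 3 reaches the goal.

move(3), turn(right), move(4)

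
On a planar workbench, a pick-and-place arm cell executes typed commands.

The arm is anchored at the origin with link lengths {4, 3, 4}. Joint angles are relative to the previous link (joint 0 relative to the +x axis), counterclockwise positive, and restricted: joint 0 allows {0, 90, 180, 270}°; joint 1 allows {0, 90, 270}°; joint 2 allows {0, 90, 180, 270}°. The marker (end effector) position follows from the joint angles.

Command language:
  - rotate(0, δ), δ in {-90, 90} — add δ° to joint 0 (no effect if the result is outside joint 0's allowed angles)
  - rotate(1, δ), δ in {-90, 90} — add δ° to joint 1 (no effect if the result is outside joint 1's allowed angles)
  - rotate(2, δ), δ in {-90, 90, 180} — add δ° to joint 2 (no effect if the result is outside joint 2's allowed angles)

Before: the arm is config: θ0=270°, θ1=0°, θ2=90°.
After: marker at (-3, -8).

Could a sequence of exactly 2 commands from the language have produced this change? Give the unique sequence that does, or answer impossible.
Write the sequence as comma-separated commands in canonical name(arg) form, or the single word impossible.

start: config: θ0=270°, θ1=0°, θ2=90°
1. rotate(1, -90) → config: θ0=270°, θ1=270°, θ2=90°
2. rotate(1, -90) → config: θ0=270°, θ1=270°, θ2=90°
all 49 alternatives checked — unique.

rotate(1, -90), rotate(1, -90)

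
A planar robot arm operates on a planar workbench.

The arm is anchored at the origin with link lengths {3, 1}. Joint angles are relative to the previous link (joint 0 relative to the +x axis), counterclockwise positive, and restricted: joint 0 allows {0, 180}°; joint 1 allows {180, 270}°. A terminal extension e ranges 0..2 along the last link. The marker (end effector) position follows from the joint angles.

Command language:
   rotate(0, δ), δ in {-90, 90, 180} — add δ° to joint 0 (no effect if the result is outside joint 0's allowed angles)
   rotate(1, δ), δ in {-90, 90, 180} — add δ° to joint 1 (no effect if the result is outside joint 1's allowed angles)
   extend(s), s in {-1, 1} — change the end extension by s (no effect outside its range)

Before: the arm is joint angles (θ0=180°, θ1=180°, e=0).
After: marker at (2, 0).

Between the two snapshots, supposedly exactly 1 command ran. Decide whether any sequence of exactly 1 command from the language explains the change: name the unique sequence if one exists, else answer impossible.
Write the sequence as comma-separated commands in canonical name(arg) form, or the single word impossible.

start: joint angles (θ0=180°, θ1=180°, e=0)
[1] after rotate(0, 180): joint angles (θ0=0°, θ1=180°, e=0)
uniquely the one of 8 1-step routes that fits.

rotate(0, 180)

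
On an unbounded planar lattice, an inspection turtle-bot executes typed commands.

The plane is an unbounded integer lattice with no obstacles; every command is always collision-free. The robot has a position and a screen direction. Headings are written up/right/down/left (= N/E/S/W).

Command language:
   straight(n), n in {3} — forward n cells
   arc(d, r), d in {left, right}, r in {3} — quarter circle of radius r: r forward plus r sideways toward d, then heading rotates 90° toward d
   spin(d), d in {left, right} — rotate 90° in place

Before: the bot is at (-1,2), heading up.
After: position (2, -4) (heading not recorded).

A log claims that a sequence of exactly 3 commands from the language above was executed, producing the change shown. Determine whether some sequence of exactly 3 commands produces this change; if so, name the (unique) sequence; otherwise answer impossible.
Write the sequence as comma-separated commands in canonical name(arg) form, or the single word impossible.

spin(right), arc(right, 3), straight(3)

key: order matters: swapping spin(right) and straight(3) lands elsewhere
begin: at (-1,2), heading up
[1] after spin(right): at (-1,2), heading right
[2] after arc(right, 3): at (2,-1), heading down
[3] after straight(3): at (2,-4), heading down
no other 3-command option fits: unique.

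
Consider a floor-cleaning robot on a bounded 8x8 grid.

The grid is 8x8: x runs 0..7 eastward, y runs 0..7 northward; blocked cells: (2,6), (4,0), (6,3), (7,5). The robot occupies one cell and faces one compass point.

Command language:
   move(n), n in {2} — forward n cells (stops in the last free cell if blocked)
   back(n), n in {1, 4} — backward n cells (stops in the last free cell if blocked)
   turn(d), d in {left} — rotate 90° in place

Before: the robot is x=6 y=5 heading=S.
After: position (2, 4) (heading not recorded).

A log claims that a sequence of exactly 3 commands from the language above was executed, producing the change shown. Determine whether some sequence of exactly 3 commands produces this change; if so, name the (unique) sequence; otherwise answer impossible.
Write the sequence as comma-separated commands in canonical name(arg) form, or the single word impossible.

move(2), turn(left), back(4)

key: order matters: swapping move(2) and back(4) lands elsewhere
begin: x=6 y=5 heading=S
t=1 move(2) ⇒ x=6 y=4 heading=S
t=2 turn(left) ⇒ x=6 y=4 heading=E
t=3 back(4) ⇒ x=2 y=4 heading=E
no other 3-command option fits: unique.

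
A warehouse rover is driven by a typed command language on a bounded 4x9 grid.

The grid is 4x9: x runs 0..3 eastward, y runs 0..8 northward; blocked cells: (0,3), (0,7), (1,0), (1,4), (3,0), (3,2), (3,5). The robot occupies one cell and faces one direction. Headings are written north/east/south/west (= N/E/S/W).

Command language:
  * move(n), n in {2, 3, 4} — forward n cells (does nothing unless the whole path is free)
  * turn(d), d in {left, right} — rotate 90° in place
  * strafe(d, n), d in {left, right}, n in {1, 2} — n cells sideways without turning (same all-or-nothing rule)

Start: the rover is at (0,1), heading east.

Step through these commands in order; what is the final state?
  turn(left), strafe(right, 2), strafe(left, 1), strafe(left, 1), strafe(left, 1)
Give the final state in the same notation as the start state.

at (0,1), heading north

initial: at (0,1), heading east
[1] after turn(left): at (0,1), heading north
[2] after strafe(right, 2): at (2,1), heading north
[3] after strafe(left, 1): at (1,1), heading north
[4] after strafe(left, 1): at (0,1), heading north
[5] after strafe(left, 1): at (0,1), heading north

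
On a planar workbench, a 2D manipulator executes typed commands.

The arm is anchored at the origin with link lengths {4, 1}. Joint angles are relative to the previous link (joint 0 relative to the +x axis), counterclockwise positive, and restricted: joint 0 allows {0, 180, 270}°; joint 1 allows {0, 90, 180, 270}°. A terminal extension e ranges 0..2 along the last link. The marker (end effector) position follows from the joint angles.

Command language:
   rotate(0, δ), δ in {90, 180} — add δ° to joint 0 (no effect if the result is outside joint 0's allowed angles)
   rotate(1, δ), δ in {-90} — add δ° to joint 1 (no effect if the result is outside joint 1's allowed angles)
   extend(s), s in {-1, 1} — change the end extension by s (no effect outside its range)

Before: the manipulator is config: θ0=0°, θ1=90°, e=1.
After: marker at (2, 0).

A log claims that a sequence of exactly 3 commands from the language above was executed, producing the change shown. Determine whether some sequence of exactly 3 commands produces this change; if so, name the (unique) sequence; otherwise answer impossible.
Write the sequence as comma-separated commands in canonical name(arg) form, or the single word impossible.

rotate(1, -90), rotate(1, -90), rotate(1, -90)

begin: config: θ0=0°, θ1=90°, e=1
t=1 rotate(1, -90) ⇒ config: θ0=0°, θ1=0°, e=1
t=2 rotate(1, -90) ⇒ config: θ0=0°, θ1=270°, e=1
t=3 rotate(1, -90) ⇒ config: θ0=0°, θ1=180°, e=1
uniquely the one of 125 3-step routes that fits.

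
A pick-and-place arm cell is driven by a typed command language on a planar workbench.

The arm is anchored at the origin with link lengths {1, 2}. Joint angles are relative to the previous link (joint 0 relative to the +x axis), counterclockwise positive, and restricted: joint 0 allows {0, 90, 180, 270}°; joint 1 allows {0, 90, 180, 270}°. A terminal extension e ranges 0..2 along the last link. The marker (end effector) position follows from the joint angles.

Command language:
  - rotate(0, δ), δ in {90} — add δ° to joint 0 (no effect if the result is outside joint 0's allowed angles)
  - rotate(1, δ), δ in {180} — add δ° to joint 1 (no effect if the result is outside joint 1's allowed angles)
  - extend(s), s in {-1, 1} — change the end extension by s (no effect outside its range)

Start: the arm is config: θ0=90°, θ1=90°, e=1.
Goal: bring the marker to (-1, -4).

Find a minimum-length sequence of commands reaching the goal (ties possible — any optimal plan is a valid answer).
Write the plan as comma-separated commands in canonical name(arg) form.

extend(1), rotate(0, 90)

begin: config: θ0=90°, θ1=90°, e=1
1. extend(1) → config: θ0=90°, θ1=90°, e=2
2. rotate(0, 90) → config: θ0=180°, θ1=90°, e=2
minimal: 2 command(s), checked below 2.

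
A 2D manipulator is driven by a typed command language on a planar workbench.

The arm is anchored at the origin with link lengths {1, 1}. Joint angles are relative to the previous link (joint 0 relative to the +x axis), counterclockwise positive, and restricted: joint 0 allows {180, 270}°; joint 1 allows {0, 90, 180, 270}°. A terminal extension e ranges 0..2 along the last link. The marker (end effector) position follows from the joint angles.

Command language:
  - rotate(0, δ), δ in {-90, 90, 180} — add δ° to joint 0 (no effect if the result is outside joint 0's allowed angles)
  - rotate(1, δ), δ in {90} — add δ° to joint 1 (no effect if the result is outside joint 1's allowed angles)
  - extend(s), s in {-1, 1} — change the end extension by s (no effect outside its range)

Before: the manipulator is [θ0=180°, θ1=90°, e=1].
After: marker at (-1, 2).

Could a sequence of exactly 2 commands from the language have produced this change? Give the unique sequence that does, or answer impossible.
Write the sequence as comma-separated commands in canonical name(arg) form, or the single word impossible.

rotate(1, 90), rotate(1, 90)

begin: [θ0=180°, θ1=90°, e=1]
t=1 rotate(1, 90) ⇒ [θ0=180°, θ1=180°, e=1]
t=2 rotate(1, 90) ⇒ [θ0=180°, θ1=270°, e=1]
no rival 2-sequence matches.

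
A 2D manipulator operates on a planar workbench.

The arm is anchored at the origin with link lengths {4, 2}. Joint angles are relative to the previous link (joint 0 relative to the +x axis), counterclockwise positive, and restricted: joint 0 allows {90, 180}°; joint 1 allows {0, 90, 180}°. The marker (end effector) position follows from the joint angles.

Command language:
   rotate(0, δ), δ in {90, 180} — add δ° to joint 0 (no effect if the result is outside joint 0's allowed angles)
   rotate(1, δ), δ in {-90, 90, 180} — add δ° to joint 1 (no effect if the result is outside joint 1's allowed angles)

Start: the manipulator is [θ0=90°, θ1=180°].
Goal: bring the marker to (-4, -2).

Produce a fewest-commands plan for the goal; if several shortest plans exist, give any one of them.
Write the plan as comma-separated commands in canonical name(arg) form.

rotate(1, -90), rotate(0, 90)

t0: [θ0=90°, θ1=180°]
t=1 rotate(1, -90) ⇒ [θ0=90°, θ1=90°]
t=2 rotate(0, 90) ⇒ [θ0=180°, θ1=90°]
no 1-step plan works, so 2 is optimal.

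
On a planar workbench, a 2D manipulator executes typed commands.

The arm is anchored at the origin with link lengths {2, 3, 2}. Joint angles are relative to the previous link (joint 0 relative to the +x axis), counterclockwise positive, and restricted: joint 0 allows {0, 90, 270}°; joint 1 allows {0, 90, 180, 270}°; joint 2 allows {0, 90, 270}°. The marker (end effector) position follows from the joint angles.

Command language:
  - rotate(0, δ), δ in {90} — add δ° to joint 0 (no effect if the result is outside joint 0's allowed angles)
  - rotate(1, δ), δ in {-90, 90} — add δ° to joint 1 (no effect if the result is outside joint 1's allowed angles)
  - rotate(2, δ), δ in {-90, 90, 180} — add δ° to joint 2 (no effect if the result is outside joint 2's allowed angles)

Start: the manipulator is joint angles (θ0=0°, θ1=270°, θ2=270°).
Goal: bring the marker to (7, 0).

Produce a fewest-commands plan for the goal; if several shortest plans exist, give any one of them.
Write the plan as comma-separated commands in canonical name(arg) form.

begin: joint angles (θ0=0°, θ1=270°, θ2=270°)
1. rotate(1, 90) → joint angles (θ0=0°, θ1=0°, θ2=270°)
2. rotate(2, 90) → joint angles (θ0=0°, θ1=0°, θ2=0°)
minimal: 2 command(s), checked below 2.

rotate(1, 90), rotate(2, 90)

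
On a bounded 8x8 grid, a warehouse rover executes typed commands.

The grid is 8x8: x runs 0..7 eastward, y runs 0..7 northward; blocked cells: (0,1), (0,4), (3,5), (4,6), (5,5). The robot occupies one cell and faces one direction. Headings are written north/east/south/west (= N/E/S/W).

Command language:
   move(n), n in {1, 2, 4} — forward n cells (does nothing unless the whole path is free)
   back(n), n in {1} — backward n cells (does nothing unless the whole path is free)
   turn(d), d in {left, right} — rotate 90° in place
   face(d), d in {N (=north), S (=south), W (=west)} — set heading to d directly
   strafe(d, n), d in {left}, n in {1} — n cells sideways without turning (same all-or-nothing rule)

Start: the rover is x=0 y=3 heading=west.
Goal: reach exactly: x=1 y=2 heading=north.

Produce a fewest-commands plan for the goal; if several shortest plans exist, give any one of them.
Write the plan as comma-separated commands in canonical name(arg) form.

from: x=0 y=3 heading=west
1. strafe(left, 1) → x=0 y=2 heading=west
2. back(1) → x=1 y=2 heading=west
3. face(N) → x=1 y=2 heading=north
no 2-step plan works, so 3 is optimal.

strafe(left, 1), back(1), face(N)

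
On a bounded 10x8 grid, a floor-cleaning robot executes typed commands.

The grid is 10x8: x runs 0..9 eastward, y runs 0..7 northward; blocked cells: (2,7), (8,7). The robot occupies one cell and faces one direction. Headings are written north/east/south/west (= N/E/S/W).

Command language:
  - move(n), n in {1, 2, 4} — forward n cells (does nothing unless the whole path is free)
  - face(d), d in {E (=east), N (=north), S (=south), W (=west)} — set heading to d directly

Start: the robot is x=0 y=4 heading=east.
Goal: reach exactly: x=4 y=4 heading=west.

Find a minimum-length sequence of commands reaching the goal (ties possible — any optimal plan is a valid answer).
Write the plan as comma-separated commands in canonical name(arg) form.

move(4), face(W)

begin: x=0 y=4 heading=east
[1] after move(4): x=4 y=4 heading=east
[2] after face(W): x=4 y=4 heading=west
nothing shorter than 2 reaches the goal.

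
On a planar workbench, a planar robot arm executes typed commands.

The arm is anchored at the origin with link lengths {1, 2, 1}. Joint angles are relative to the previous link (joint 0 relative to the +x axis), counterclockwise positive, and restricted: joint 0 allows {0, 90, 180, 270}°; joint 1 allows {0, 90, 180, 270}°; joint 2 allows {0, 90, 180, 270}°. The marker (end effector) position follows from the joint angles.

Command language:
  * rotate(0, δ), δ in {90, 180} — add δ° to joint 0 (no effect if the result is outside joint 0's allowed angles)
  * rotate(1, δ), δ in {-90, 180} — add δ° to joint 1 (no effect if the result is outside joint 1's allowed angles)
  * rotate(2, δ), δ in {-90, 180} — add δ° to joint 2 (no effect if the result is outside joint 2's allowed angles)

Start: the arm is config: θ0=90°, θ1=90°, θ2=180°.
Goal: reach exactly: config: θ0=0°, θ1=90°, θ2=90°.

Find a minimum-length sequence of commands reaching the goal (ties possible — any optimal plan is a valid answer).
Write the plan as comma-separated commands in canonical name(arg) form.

rotate(0, 180), rotate(0, 90), rotate(2, -90)

from: config: θ0=90°, θ1=90°, θ2=180°
step 1 (rotate(0, 180)): config: θ0=270°, θ1=90°, θ2=180°
step 2 (rotate(0, 90)): config: θ0=0°, θ1=90°, θ2=180°
step 3 (rotate(2, -90)): config: θ0=0°, θ1=90°, θ2=90°
shorter routes all fall short; 3 is best.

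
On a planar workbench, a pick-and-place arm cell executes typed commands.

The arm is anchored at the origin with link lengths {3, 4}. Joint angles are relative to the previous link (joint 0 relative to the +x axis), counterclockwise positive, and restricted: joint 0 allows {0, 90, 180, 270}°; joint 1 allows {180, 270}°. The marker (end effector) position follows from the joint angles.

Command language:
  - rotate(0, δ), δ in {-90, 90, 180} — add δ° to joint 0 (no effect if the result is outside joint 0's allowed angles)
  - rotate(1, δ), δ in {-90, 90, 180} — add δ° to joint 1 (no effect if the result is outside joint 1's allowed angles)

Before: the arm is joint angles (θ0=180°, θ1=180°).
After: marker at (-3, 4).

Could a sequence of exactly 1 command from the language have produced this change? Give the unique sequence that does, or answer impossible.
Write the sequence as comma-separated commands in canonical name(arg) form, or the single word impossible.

rotate(1, 90)

begin: joint angles (θ0=180°, θ1=180°)
step 1 (rotate(1, 90)): joint angles (θ0=180°, θ1=270°)
all 6 alternatives checked — unique.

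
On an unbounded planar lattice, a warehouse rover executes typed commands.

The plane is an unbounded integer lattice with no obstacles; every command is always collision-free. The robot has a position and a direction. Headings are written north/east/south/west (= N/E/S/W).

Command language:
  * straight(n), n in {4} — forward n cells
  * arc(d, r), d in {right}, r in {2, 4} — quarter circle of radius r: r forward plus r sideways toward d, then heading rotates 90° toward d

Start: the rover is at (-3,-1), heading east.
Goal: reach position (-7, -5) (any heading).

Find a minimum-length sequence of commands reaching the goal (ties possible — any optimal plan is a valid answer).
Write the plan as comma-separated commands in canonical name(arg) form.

from: at (-3,-1), heading east
[1] after arc(right, 4): at (1,-5), heading south
[2] after arc(right, 4): at (-3,-9), heading west
[3] after arc(right, 4): at (-7,-5), heading north
shorter routes all fall short; 3 is best.

arc(right, 4), arc(right, 4), arc(right, 4)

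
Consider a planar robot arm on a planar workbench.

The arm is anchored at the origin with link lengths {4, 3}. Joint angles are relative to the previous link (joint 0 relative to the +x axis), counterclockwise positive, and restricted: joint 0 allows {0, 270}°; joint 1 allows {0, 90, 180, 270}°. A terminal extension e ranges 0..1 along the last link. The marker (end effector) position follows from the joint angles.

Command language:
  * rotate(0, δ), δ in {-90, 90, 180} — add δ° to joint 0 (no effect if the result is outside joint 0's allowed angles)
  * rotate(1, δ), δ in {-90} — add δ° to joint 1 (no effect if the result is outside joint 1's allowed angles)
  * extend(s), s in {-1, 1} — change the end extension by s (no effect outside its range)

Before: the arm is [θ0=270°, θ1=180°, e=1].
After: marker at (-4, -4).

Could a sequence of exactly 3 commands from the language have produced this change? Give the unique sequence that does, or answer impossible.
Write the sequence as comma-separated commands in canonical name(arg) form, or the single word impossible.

rotate(1, -90), rotate(1, -90), rotate(1, -90)

start: [θ0=270°, θ1=180°, e=1]
1. rotate(1, -90) → [θ0=270°, θ1=90°, e=1]
2. rotate(1, -90) → [θ0=270°, θ1=0°, e=1]
3. rotate(1, -90) → [θ0=270°, θ1=270°, e=1]
no rival 3-sequence matches.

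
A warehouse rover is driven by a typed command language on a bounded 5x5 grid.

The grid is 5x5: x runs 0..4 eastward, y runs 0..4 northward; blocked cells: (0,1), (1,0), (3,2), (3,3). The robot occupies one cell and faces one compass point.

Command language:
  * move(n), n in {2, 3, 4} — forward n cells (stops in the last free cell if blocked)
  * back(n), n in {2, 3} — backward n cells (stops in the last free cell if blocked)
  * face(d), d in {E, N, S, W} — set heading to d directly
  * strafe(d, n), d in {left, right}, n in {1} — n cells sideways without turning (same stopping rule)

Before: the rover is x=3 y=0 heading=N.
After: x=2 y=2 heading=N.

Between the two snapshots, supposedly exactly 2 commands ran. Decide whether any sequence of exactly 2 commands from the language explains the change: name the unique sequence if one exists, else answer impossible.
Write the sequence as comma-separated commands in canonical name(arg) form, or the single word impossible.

key: running move(2) before strafe(left, 1) would end elsewhere — order is forced
from: x=3 y=0 heading=N
[1] after strafe(left, 1): x=2 y=0 heading=N
[2] after move(2): x=2 y=2 heading=N
uniquely the one of 121 2-step routes that fits.

strafe(left, 1), move(2)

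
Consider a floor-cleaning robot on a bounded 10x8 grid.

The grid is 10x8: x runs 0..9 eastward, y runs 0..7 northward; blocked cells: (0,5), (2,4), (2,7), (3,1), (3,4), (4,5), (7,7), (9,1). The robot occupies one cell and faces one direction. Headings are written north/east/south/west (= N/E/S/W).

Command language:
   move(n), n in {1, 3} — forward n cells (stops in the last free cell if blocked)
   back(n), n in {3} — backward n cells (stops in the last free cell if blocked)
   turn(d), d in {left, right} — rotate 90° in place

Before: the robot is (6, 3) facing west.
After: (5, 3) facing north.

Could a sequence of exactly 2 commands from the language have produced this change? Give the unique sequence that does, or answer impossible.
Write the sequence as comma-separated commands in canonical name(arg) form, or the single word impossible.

key: running turn(right) before move(1) would end elsewhere — order is forced
start: (6, 3) facing west
step 1 (move(1)): (5, 3) facing west
step 2 (turn(right)): (5, 3) facing north
all 25 alternatives checked — unique.

move(1), turn(right)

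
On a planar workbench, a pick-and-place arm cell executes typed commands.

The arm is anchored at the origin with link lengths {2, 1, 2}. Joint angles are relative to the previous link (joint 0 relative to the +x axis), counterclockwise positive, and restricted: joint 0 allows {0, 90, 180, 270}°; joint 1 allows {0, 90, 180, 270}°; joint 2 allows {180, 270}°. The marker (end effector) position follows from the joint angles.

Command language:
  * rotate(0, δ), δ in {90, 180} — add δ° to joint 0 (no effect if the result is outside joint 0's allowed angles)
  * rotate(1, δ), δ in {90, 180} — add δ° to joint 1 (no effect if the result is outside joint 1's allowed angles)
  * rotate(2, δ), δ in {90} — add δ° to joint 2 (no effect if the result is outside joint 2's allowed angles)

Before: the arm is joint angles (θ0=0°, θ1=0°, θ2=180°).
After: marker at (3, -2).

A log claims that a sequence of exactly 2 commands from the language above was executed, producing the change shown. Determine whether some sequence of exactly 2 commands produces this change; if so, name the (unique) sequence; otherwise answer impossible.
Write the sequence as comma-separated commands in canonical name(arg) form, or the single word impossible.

rotate(2, 90), rotate(2, 90)

initial: joint angles (θ0=0°, θ1=0°, θ2=180°)
[1] after rotate(2, 90): joint angles (θ0=0°, θ1=0°, θ2=270°)
[2] after rotate(2, 90): joint angles (θ0=0°, θ1=0°, θ2=270°)
no rival 2-sequence matches.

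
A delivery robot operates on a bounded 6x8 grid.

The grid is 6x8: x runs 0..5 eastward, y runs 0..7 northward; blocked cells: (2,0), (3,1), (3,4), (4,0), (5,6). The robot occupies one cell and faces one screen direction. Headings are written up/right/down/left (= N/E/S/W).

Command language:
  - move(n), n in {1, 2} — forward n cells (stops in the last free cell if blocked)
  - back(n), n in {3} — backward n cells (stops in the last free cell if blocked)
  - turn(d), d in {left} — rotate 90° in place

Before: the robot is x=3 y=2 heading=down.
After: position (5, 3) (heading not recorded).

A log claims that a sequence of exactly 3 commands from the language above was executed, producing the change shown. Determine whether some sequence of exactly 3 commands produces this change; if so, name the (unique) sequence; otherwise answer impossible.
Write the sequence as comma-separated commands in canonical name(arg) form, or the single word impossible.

back(3), turn(left), move(2)

key: back(3) is stopped early by the blocked cell at (3,4)
start: x=3 y=2 heading=down
t=1 back(3) ⇒ x=3 y=3 heading=down
t=2 turn(left) ⇒ x=3 y=3 heading=right
t=3 move(2) ⇒ x=5 y=3 heading=right
uniquely the one of 64 3-step routes that fits.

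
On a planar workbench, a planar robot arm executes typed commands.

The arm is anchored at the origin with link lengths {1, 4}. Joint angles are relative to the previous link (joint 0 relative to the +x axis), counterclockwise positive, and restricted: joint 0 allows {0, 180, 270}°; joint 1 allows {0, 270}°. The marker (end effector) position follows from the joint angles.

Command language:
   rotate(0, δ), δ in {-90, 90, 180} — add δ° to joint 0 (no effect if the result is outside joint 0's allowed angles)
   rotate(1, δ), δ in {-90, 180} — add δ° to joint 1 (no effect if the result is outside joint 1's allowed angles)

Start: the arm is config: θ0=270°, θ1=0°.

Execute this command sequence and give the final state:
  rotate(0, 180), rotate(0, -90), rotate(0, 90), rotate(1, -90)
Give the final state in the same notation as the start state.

start: config: θ0=270°, θ1=0°
[1] after rotate(0, 180): config: θ0=270°, θ1=0°
[2] after rotate(0, -90): config: θ0=180°, θ1=0°
[3] after rotate(0, 90): config: θ0=270°, θ1=0°
[4] after rotate(1, -90): config: θ0=270°, θ1=270°

config: θ0=270°, θ1=270°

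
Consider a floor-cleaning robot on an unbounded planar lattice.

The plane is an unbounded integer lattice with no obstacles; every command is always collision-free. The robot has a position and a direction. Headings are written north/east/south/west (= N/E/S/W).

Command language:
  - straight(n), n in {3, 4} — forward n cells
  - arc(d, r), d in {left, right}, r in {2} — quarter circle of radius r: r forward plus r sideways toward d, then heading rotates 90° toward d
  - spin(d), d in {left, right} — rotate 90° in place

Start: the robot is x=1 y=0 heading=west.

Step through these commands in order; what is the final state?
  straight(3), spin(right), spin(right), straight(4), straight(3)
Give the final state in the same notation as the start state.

start: x=1 y=0 heading=west
[1] after straight(3): x=-2 y=0 heading=west
[2] after spin(right): x=-2 y=0 heading=north
[3] after spin(right): x=-2 y=0 heading=east
[4] after straight(4): x=2 y=0 heading=east
[5] after straight(3): x=5 y=0 heading=east

x=5 y=0 heading=east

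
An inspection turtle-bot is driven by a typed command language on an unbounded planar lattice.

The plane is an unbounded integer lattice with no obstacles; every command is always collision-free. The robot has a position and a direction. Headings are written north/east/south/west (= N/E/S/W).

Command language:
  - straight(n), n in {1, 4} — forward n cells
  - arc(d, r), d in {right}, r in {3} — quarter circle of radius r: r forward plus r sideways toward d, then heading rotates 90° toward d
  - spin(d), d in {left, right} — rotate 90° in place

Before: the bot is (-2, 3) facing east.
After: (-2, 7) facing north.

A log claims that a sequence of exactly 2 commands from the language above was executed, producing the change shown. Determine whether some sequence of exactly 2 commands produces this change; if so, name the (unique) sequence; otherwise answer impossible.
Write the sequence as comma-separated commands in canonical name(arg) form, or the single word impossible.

spin(left), straight(4)

key: running straight(4) before spin(left) would end elsewhere — order is forced
t0: (-2, 3) facing east
t=1 spin(left) ⇒ (-2, 3) facing north
t=2 straight(4) ⇒ (-2, 7) facing north
no rival 2-sequence matches.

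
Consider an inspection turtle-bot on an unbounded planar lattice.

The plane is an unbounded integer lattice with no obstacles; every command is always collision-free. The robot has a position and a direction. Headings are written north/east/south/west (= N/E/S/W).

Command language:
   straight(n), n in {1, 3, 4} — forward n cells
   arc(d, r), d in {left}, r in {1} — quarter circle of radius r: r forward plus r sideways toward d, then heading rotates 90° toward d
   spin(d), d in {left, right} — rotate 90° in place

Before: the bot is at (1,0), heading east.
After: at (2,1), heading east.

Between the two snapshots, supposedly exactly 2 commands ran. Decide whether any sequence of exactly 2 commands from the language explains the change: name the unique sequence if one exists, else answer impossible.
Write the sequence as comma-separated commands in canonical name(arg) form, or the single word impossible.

arc(left, 1), spin(right)

key: running spin(right) before arc(left, 1) would end elsewhere — order is forced
begin: at (1,0), heading east
t=1 arc(left, 1) ⇒ at (2,1), heading north
t=2 spin(right) ⇒ at (2,1), heading east
no other 2-command option fits: unique.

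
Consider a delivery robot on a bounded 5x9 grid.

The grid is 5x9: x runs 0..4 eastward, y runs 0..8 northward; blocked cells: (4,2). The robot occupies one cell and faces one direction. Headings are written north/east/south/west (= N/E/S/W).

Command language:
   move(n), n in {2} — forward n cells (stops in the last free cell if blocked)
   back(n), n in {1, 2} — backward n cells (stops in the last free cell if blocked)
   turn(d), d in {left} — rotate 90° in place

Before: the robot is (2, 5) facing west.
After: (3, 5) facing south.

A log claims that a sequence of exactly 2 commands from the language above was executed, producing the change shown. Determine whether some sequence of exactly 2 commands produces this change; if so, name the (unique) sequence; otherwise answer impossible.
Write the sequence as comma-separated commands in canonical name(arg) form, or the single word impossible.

back(1), turn(left)

key: running turn(left) before back(1) would end elsewhere — order is forced
t0: (2, 5) facing west
1. back(1) → (3, 5) facing west
2. turn(left) → (3, 5) facing south
no rival 2-sequence matches.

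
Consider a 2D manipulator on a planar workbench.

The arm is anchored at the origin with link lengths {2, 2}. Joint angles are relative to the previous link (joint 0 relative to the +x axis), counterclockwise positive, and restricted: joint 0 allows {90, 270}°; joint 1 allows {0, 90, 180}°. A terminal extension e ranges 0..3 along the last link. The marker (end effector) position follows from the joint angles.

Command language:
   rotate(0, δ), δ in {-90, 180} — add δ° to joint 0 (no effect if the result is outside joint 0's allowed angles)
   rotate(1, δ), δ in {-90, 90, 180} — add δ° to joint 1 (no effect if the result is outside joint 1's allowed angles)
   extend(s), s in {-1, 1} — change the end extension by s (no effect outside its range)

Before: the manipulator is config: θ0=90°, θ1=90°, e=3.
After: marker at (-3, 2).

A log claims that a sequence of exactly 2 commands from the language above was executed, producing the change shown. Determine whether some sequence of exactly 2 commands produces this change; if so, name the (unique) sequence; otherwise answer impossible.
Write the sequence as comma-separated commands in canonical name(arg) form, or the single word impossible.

extend(-1), extend(-1)

from: config: θ0=90°, θ1=90°, e=3
t=1 extend(-1) ⇒ config: θ0=90°, θ1=90°, e=2
t=2 extend(-1) ⇒ config: θ0=90°, θ1=90°, e=1
no other 2-command option fits: unique.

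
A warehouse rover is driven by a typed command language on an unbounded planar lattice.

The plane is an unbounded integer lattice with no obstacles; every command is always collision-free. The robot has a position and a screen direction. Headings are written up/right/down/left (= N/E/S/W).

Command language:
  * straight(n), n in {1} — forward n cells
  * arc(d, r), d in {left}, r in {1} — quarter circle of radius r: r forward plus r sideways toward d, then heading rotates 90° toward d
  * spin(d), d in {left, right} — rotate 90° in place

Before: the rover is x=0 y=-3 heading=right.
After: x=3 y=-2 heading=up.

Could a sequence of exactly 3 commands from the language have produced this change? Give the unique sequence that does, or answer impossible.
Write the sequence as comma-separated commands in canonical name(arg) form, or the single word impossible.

straight(1), straight(1), arc(left, 1)

key: running arc(left, 1) before straight(1) would end elsewhere — order is forced
begin: x=0 y=-3 heading=right
[1] after straight(1): x=1 y=-3 heading=right
[2] after straight(1): x=2 y=-3 heading=right
[3] after arc(left, 1): x=3 y=-2 heading=up
no other 3-command option fits: unique.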